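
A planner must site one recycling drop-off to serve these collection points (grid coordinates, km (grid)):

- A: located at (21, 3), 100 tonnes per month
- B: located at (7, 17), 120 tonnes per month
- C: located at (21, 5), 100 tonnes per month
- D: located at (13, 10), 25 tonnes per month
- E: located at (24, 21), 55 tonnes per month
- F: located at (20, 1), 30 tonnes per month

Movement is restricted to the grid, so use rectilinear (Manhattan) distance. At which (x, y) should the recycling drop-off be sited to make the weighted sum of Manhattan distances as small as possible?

Manhattan distance separates: Σwᵢ(|x−xᵢ|+|y−yᵢ|) = Σwᵢ|x−xᵢ| + Σwᵢ|y−yᵢ|, so x and y are optimised independently as 1-D weighted medians.
Total weight W = 430; half = 215.
x-coordinate, sorted with cumulative weight:
  x=7 (B, w=120) cum 120
  x=13 (D, w=25) cum 145
  x=20 (F, w=30) cum 175
  x=21 (A, w=100) cum 275  ← median
  x=21 (C, w=100) cum 375
  x=24 (E, w=55) cum 430
⇒ x* = 21
y-coordinate, sorted with cumulative weight:
  y=1 (F, w=30) cum 30
  y=3 (A, w=100) cum 130
  y=5 (C, w=100) cum 230  ← median
  y=10 (D, w=25) cum 255
  y=17 (B, w=120) cum 375
  y=21 (E, w=55) cum 430
⇒ y* = 5

(21, 5)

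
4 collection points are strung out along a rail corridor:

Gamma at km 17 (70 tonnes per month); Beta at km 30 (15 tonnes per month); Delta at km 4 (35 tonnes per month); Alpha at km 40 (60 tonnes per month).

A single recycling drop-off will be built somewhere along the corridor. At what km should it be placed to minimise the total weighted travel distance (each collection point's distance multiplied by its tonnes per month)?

For a sum of weighted absolute distances on a line, the optimum is the weighted median (not the mean). Total weight W = 180; half-weight = 90.
Sort by position and accumulate weight:
  km 4 (Delta, w=35) → cum 35
  km 17 (Gamma, w=70) → cum 105  ≥ 90 → median here
  km 30 (Beta, w=15) → cum 120
  km 40 (Alpha, w=60) → cum 180
Optimal location: km 17.

x = 17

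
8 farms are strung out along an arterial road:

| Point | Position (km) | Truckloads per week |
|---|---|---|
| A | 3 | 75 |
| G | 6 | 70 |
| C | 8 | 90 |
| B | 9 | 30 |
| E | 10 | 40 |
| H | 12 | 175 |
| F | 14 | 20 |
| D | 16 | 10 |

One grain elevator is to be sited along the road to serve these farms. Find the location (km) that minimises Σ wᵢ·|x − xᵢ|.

For a sum of weighted absolute distances on a line, the optimum is the weighted median (not the mean). Total weight W = 510; half-weight = 255.
Sort by position and accumulate weight:
  km 3 (A, w=75) → cum 75
  km 6 (G, w=70) → cum 145
  km 8 (C, w=90) → cum 235
  km 9 (B, w=30) → cum 265  ≥ 255 → median here
  km 10 (E, w=40) → cum 305
  km 12 (H, w=175) → cum 480
  km 14 (F, w=20) → cum 500
  km 16 (D, w=10) → cum 510
Optimal location: km 9.

x = 9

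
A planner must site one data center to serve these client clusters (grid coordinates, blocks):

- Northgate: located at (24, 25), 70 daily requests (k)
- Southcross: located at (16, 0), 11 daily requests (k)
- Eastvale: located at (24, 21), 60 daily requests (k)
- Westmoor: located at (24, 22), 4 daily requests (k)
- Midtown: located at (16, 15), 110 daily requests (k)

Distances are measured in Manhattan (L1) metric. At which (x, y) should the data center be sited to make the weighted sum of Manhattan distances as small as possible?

(24, 21)

Manhattan distance separates: Σwᵢ(|x−xᵢ|+|y−yᵢ|) = Σwᵢ|x−xᵢ| + Σwᵢ|y−yᵢ|, so x and y are optimised independently as 1-D weighted medians.
Total weight W = 255; half = 127.5.
x-coordinate, sorted with cumulative weight:
  x=16 (Southcross, w=11) cum 11
  x=16 (Midtown, w=110) cum 121
  x=24 (Northgate, w=70) cum 191  ← median
  x=24 (Eastvale, w=60) cum 251
  x=24 (Westmoor, w=4) cum 255
⇒ x* = 24
y-coordinate, sorted with cumulative weight:
  y=0 (Southcross, w=11) cum 11
  y=15 (Midtown, w=110) cum 121
  y=21 (Eastvale, w=60) cum 181  ← median
  y=22 (Westmoor, w=4) cum 185
  y=25 (Northgate, w=70) cum 255
⇒ y* = 21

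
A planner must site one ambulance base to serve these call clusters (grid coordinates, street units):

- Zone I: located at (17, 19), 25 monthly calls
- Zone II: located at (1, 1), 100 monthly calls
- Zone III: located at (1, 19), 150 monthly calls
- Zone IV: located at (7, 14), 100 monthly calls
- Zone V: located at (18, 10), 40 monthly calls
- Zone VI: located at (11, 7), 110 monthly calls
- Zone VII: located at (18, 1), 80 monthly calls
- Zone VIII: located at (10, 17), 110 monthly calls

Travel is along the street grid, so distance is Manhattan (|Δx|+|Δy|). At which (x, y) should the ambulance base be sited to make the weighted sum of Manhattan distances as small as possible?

(10, 14)

Manhattan distance separates: Σwᵢ(|x−xᵢ|+|y−yᵢ|) = Σwᵢ|x−xᵢ| + Σwᵢ|y−yᵢ|, so x and y are optimised independently as 1-D weighted medians.
Total weight W = 715; half = 357.5.
x-coordinate, sorted with cumulative weight:
  x=1 (Zone II, w=100) cum 100
  x=1 (Zone III, w=150) cum 250
  x=7 (Zone IV, w=100) cum 350
  x=10 (Zone VIII, w=110) cum 460  ← median
  x=11 (Zone VI, w=110) cum 570
  x=17 (Zone I, w=25) cum 595
  x=18 (Zone V, w=40) cum 635
  x=18 (Zone VII, w=80) cum 715
⇒ x* = 10
y-coordinate, sorted with cumulative weight:
  y=1 (Zone II, w=100) cum 100
  y=1 (Zone VII, w=80) cum 180
  y=7 (Zone VI, w=110) cum 290
  y=10 (Zone V, w=40) cum 330
  y=14 (Zone IV, w=100) cum 430  ← median
  y=17 (Zone VIII, w=110) cum 540
  y=19 (Zone I, w=25) cum 565
  y=19 (Zone III, w=150) cum 715
⇒ y* = 14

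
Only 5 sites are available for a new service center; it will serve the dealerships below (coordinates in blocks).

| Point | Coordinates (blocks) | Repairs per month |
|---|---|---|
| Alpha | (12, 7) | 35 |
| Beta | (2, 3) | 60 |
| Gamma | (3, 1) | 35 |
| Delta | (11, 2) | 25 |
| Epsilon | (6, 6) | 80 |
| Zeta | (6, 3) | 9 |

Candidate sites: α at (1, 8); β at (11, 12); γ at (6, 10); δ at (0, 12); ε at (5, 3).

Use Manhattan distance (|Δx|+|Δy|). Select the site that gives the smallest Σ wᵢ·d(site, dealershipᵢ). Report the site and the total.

ε, total 1209 blocks

Total weighted distance at each candidate:
  α (1, 8): total = 2145
  β (11, 12): total = 3211
  γ (6, 10): total = 2103
  δ (0, 12): total = 3365
  ε (5, 3): total = 1209
Minimum is at ε with total 1209 blocks.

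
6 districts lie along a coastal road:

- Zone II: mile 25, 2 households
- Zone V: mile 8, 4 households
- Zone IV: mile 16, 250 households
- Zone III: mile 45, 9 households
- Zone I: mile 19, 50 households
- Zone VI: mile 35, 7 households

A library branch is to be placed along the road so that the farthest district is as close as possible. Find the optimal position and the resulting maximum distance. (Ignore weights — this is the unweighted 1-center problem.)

location 26.5, max distance 18.5

The 1-center on a line is the midpoint of the two extreme points: leftmost at 8, rightmost at 45.
Optimal location = (8 + 45)/2 = 26.5; maximum distance = (45 − 8)/2 = 18.5.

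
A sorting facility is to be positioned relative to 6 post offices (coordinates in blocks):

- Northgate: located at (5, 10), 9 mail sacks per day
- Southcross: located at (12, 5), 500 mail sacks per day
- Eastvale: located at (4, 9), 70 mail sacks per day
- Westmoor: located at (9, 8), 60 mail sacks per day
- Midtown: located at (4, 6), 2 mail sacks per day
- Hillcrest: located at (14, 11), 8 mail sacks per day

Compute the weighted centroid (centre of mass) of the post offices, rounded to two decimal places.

The minimiser of Σwᵢ‖p−pᵢ‖² is the weighted centroid p* = (Σwᵢpᵢ)/(Σwᵢ).
Σwᵢ = 649.
Σwᵢxᵢ = 9·5 + 500·12 + 70·4 + 60·9 + 2·4 + 8·14 = 6985.
Σwᵢyᵢ = 9·10 + 500·5 + 70·9 + 60·8 + 2·6 + 8·11 = 3800.
x* = 6985/649 = 10.76, y* = 3800/649 = 5.86.

(10.76, 5.86)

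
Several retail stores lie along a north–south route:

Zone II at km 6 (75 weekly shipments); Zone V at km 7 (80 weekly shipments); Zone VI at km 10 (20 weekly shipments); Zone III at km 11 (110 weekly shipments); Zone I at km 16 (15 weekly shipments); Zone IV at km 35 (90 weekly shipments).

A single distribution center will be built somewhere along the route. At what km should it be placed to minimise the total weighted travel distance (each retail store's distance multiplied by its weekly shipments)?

For a sum of weighted absolute distances on a line, the optimum is the weighted median (not the mean). Total weight W = 390; half-weight = 195.
Sort by position and accumulate weight:
  km 6 (Zone II, w=75) → cum 75
  km 7 (Zone V, w=80) → cum 155
  km 10 (Zone VI, w=20) → cum 175
  km 11 (Zone III, w=110) → cum 285  ≥ 195 → median here
  km 16 (Zone I, w=15) → cum 300
  km 35 (Zone IV, w=90) → cum 390
Optimal location: km 11.

x = 11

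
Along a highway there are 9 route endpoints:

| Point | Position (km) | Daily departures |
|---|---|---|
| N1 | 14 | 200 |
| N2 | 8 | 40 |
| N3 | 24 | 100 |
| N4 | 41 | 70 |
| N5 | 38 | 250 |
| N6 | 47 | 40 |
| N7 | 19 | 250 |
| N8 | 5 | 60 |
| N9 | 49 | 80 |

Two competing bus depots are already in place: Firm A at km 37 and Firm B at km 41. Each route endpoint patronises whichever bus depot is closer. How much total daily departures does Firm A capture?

900

The indifferent point is the midpoint (37+41)/2 = 39; route endpoints left of it (closer to Firm A at 37) go to Firm A, those right go to Firm B.
  N8 at 5 (w=60) → Firm A
  N2 at 8 (w=40) → Firm A
  N1 at 14 (w=200) → Firm A
  N7 at 19 (w=250) → Firm A
  N3 at 24 (w=100) → Firm A
  N5 at 38 (w=250) → Firm A
  N4 at 41 (w=70) → Firm B
  N6 at 47 (w=40) → Firm B
  N9 at 49 (w=80) → Firm B
Firm A captures 900; Firm B captures 190.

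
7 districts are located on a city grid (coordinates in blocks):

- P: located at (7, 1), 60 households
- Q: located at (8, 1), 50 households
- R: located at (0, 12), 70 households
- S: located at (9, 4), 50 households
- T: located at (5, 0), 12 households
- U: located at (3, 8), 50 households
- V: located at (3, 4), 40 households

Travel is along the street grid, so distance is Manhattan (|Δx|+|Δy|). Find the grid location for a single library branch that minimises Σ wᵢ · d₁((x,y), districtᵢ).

(5, 4)

Manhattan distance separates: Σwᵢ(|x−xᵢ|+|y−yᵢ|) = Σwᵢ|x−xᵢ| + Σwᵢ|y−yᵢ|, so x and y are optimised independently as 1-D weighted medians.
Total weight W = 332; half = 166.
x-coordinate, sorted with cumulative weight:
  x=0 (R, w=70) cum 70
  x=3 (U, w=50) cum 120
  x=3 (V, w=40) cum 160
  x=5 (T, w=12) cum 172  ← median
  x=7 (P, w=60) cum 232
  x=8 (Q, w=50) cum 282
  x=9 (S, w=50) cum 332
⇒ x* = 5
y-coordinate, sorted with cumulative weight:
  y=0 (T, w=12) cum 12
  y=1 (P, w=60) cum 72
  y=1 (Q, w=50) cum 122
  y=4 (S, w=50) cum 172  ← median
  y=4 (V, w=40) cum 212
  y=8 (U, w=50) cum 262
  y=12 (R, w=70) cum 332
⇒ y* = 4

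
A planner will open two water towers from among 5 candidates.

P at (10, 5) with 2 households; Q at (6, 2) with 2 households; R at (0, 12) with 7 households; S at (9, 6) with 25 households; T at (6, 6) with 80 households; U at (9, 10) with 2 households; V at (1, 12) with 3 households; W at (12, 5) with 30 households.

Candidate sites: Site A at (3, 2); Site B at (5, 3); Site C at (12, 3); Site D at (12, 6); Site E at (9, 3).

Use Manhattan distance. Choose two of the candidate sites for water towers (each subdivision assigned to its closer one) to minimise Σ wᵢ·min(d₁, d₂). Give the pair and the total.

Evaluate every pair (each demand assigned to the nearer of the two):
  {Site B, Site D}: total = 586
  {Site B, Site C}: total = 699
  {Site B, Site E}: total = 706
  {Site A, Site D}: total = 738
  {Site D, Site E}: total = 790
  {Site C, Site D}: total = 796
  {Site C, Site E}: total = 820
  {Site A, Site E}: total = 858
  {Site A, Site C}: total = 931
  {Site A, Site B}: total = 932
Best pair: {Site B, Site D} with total 586.

{Site B, Site D}, total 586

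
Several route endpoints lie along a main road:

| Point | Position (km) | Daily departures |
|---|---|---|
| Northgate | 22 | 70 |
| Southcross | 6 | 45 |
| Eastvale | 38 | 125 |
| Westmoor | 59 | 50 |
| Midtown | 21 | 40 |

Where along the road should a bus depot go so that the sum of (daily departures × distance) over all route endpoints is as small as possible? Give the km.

For a sum of weighted absolute distances on a line, the optimum is the weighted median (not the mean). Total weight W = 330; half-weight = 165.
Sort by position and accumulate weight:
  km 6 (Southcross, w=45) → cum 45
  km 21 (Midtown, w=40) → cum 85
  km 22 (Northgate, w=70) → cum 155
  km 38 (Eastvale, w=125) → cum 280  ≥ 165 → median here
  km 59 (Westmoor, w=50) → cum 330
Optimal location: km 38.

x = 38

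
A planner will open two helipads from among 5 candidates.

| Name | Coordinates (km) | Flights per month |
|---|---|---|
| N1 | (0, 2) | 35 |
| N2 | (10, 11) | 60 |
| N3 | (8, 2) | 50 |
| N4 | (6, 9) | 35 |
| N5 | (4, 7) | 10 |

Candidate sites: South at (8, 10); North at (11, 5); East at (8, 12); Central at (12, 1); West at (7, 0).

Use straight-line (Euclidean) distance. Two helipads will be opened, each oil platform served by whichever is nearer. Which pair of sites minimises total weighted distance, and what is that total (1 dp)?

{South, West}, total 629.0

Evaluate every pair (each demand assigned to the nearer of the two):
  {South, West}: total = 629.0
  {East, West}: total = 691.0
  {South, Central}: total = 864.6
  {South, North}: total = 870.5
  {North, East}: total = 935.6
  {East, Central}: total = 952.0
  {North, West}: total = 1028.5
  {South, East}: total = 1058.4
  {North, Central}: total = 1267.1
  {Central, West}: total = 1371.6
Best pair: {South, West} with total 629.0.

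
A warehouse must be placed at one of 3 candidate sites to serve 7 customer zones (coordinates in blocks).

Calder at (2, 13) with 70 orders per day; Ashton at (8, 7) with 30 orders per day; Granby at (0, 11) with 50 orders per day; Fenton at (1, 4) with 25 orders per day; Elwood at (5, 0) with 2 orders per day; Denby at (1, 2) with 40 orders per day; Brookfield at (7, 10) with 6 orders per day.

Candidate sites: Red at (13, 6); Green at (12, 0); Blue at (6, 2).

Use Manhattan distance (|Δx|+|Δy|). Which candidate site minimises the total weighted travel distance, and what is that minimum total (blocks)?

Blue, total 2445 blocks

Total weighted distance at each candidate:
  Red (13, 6): total = 3418
  Green (12, 0): total = 4089
  Blue (6, 2): total = 2445
Minimum is at Blue with total 2445 blocks.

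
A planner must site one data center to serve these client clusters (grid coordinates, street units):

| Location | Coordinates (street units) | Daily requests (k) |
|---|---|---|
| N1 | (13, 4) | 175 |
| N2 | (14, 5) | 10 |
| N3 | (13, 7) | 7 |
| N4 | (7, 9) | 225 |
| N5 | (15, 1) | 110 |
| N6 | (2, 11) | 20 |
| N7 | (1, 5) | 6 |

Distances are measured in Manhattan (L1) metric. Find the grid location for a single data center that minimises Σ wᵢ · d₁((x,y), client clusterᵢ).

Manhattan distance separates: Σwᵢ(|x−xᵢ|+|y−yᵢ|) = Σwᵢ|x−xᵢ| + Σwᵢ|y−yᵢ|, so x and y are optimised independently as 1-D weighted medians.
Total weight W = 553; half = 276.5.
x-coordinate, sorted with cumulative weight:
  x=1 (N7, w=6) cum 6
  x=2 (N6, w=20) cum 26
  x=7 (N4, w=225) cum 251
  x=13 (N1, w=175) cum 426  ← median
  x=13 (N3, w=7) cum 433
  x=14 (N2, w=10) cum 443
  x=15 (N5, w=110) cum 553
⇒ x* = 13
y-coordinate, sorted with cumulative weight:
  y=1 (N5, w=110) cum 110
  y=4 (N1, w=175) cum 285  ← median
  y=5 (N2, w=10) cum 295
  y=5 (N7, w=6) cum 301
  y=7 (N3, w=7) cum 308
  y=9 (N4, w=225) cum 533
  y=11 (N6, w=20) cum 553
⇒ y* = 4

(13, 4)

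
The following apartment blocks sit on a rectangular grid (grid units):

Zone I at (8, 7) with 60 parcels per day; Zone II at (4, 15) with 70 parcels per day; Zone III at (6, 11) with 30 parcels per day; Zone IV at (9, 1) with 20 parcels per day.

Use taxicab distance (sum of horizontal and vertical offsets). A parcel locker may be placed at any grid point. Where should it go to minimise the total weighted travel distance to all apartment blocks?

(6, 11)

Manhattan distance separates: Σwᵢ(|x−xᵢ|+|y−yᵢ|) = Σwᵢ|x−xᵢ| + Σwᵢ|y−yᵢ|, so x and y are optimised independently as 1-D weighted medians.
Total weight W = 180; half = 90.
x-coordinate, sorted with cumulative weight:
  x=4 (Zone II, w=70) cum 70
  x=6 (Zone III, w=30) cum 100  ← median
  x=8 (Zone I, w=60) cum 160
  x=9 (Zone IV, w=20) cum 180
⇒ x* = 6
y-coordinate, sorted with cumulative weight:
  y=1 (Zone IV, w=20) cum 20
  y=7 (Zone I, w=60) cum 80
  y=11 (Zone III, w=30) cum 110  ← median
  y=15 (Zone II, w=70) cum 180
⇒ y* = 11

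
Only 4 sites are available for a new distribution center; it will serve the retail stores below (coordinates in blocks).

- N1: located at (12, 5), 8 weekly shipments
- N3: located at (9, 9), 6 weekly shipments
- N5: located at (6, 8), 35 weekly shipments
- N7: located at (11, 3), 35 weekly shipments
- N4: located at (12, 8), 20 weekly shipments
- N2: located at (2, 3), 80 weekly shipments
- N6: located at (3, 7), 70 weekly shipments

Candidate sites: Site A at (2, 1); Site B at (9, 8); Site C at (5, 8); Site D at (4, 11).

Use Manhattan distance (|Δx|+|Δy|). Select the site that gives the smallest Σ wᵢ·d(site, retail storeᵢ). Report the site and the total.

Total weighted distance at each candidate:
  Site A (2, 1): total = 1962
  Site B (9, 8): total = 1914
  Site C (5, 8): total = 1520
  Site D (4, 11): total = 2224
Minimum is at Site C with total 1520 blocks.

Site C, total 1520 blocks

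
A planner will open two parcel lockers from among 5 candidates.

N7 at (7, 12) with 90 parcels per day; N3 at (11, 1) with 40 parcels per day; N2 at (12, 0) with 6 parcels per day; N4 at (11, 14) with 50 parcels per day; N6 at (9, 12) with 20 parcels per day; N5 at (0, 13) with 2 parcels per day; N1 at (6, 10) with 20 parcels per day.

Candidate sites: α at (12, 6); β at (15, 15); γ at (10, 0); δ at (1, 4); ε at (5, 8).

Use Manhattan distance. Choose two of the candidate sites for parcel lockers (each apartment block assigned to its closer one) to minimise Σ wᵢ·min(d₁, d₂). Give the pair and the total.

Evaluate every pair (each demand assigned to the nearer of the two):
  {γ, ε}: total = 1472
  {α, ε}: total = 1506
  {β, ε}: total = 1640
  {β, γ}: total = 1826
  {α, β}: total = 1930
  {α, γ}: total = 1950
  {δ, ε}: total = 1990
  {α, δ}: total = 2116
  {β, δ}: total = 2270
  {γ, δ}: total = 2602
Best pair: {γ, ε} with total 1472.

{γ, ε}, total 1472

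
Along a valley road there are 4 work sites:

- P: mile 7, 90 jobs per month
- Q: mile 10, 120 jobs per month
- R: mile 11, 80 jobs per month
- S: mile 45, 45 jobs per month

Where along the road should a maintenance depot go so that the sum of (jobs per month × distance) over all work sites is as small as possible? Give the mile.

For a sum of weighted absolute distances on a line, the optimum is the weighted median (not the mean). Total weight W = 335; half-weight = 167.5.
Sort by position and accumulate weight:
  mile 7 (P, w=90) → cum 90
  mile 10 (Q, w=120) → cum 210  ≥ 167.5 → median here
  mile 11 (R, w=80) → cum 290
  mile 45 (S, w=45) → cum 335
Optimal location: mile 10.

x = 10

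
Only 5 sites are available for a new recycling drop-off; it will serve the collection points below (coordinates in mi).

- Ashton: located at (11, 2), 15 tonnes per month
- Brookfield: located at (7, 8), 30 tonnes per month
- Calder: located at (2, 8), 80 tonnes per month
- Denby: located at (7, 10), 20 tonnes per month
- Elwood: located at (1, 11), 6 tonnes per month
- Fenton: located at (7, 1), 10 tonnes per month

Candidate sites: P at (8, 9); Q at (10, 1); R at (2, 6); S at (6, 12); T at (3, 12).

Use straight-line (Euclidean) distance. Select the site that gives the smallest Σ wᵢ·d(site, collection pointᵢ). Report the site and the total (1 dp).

R, total 698.7 mi

Total weighted distance at each candidate:
  P (8, 9): total = 795.9
  Q (10, 1): total = 1400.6
  R (2, 6): total = 698.7
  S (6, 12): total = 929.7
  T (3, 12): total = 911.6
Minimum is at R with total 698.7 mi.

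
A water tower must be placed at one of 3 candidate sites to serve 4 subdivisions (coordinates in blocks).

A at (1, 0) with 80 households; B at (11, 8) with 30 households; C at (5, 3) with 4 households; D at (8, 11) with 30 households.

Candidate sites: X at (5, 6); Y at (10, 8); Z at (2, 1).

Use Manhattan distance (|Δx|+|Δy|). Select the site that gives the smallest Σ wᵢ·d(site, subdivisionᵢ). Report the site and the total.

Z, total 1140 blocks

Total weighted distance at each candidate:
  X (5, 6): total = 1292
  Y (10, 8): total = 1580
  Z (2, 1): total = 1140
Minimum is at Z with total 1140 blocks.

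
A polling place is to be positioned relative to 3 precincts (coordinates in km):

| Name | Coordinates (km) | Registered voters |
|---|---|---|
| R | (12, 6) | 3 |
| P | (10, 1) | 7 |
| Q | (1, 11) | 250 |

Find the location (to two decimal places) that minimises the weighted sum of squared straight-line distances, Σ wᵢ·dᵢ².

(1.37, 10.67)

The minimiser of Σwᵢ‖p−pᵢ‖² is the weighted centroid p* = (Σwᵢpᵢ)/(Σwᵢ).
Σwᵢ = 260.
Σwᵢxᵢ = 3·12 + 7·10 + 250·1 = 356.
Σwᵢyᵢ = 3·6 + 7·1 + 250·11 = 2775.
x* = 356/260 = 1.37, y* = 2775/260 = 10.67.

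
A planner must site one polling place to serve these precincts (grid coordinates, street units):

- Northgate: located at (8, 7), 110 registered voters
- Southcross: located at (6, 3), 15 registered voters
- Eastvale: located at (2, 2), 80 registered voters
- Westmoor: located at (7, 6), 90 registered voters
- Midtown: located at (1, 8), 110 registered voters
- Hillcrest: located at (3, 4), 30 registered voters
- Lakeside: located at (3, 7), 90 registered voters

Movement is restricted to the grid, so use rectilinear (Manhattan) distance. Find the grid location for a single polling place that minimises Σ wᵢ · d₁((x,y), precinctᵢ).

Manhattan distance separates: Σwᵢ(|x−xᵢ|+|y−yᵢ|) = Σwᵢ|x−xᵢ| + Σwᵢ|y−yᵢ|, so x and y are optimised independently as 1-D weighted medians.
Total weight W = 525; half = 262.5.
x-coordinate, sorted with cumulative weight:
  x=1 (Midtown, w=110) cum 110
  x=2 (Eastvale, w=80) cum 190
  x=3 (Hillcrest, w=30) cum 220
  x=3 (Lakeside, w=90) cum 310  ← median
  x=6 (Southcross, w=15) cum 325
  x=7 (Westmoor, w=90) cum 415
  x=8 (Northgate, w=110) cum 525
⇒ x* = 3
y-coordinate, sorted with cumulative weight:
  y=2 (Eastvale, w=80) cum 80
  y=3 (Southcross, w=15) cum 95
  y=4 (Hillcrest, w=30) cum 125
  y=6 (Westmoor, w=90) cum 215
  y=7 (Northgate, w=110) cum 325  ← median
  y=7 (Lakeside, w=90) cum 415
  y=8 (Midtown, w=110) cum 525
⇒ y* = 7

(3, 7)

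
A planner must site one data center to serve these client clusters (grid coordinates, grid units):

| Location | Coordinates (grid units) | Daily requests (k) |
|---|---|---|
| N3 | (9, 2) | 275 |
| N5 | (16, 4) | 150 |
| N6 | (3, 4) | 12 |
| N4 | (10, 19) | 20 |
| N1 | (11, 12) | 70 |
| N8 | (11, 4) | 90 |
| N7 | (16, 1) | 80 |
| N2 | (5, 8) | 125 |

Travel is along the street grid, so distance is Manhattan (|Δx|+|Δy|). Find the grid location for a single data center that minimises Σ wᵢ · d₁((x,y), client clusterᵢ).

(9, 4)

Manhattan distance separates: Σwᵢ(|x−xᵢ|+|y−yᵢ|) = Σwᵢ|x−xᵢ| + Σwᵢ|y−yᵢ|, so x and y are optimised independently as 1-D weighted medians.
Total weight W = 822; half = 411.
x-coordinate, sorted with cumulative weight:
  x=3 (N6, w=12) cum 12
  x=5 (N2, w=125) cum 137
  x=9 (N3, w=275) cum 412  ← median
  x=10 (N4, w=20) cum 432
  x=11 (N1, w=70) cum 502
  x=11 (N8, w=90) cum 592
  x=16 (N5, w=150) cum 742
  x=16 (N7, w=80) cum 822
⇒ x* = 9
y-coordinate, sorted with cumulative weight:
  y=1 (N7, w=80) cum 80
  y=2 (N3, w=275) cum 355
  y=4 (N5, w=150) cum 505  ← median
  y=4 (N6, w=12) cum 517
  y=4 (N8, w=90) cum 607
  y=8 (N2, w=125) cum 732
  y=12 (N1, w=70) cum 802
  y=19 (N4, w=20) cum 822
⇒ y* = 4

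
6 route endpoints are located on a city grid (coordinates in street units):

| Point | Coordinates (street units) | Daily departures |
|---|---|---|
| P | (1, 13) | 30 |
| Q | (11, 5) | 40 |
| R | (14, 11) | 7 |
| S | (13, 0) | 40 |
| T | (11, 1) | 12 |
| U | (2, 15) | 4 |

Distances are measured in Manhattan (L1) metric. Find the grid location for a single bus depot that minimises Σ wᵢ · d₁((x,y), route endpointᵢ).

Manhattan distance separates: Σwᵢ(|x−xᵢ|+|y−yᵢ|) = Σwᵢ|x−xᵢ| + Σwᵢ|y−yᵢ|, so x and y are optimised independently as 1-D weighted medians.
Total weight W = 133; half = 66.5.
x-coordinate, sorted with cumulative weight:
  x=1 (P, w=30) cum 30
  x=2 (U, w=4) cum 34
  x=11 (Q, w=40) cum 74  ← median
  x=11 (T, w=12) cum 86
  x=13 (S, w=40) cum 126
  x=14 (R, w=7) cum 133
⇒ x* = 11
y-coordinate, sorted with cumulative weight:
  y=0 (S, w=40) cum 40
  y=1 (T, w=12) cum 52
  y=5 (Q, w=40) cum 92  ← median
  y=11 (R, w=7) cum 99
  y=13 (P, w=30) cum 129
  y=15 (U, w=4) cum 133
⇒ y* = 5

(11, 5)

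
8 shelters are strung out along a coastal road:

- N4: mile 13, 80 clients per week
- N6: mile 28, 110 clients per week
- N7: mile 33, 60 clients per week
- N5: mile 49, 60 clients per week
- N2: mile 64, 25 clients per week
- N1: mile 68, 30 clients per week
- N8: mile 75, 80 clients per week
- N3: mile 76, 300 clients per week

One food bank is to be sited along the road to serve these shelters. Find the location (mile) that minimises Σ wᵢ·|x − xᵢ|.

x = 75

For a sum of weighted absolute distances on a line, the optimum is the weighted median (not the mean). Total weight W = 745; half-weight = 372.5.
Sort by position and accumulate weight:
  mile 13 (N4, w=80) → cum 80
  mile 28 (N6, w=110) → cum 190
  mile 33 (N7, w=60) → cum 250
  mile 49 (N5, w=60) → cum 310
  mile 64 (N2, w=25) → cum 335
  mile 68 (N1, w=30) → cum 365
  mile 75 (N8, w=80) → cum 445  ≥ 372.5 → median here
  mile 76 (N3, w=300) → cum 745
Optimal location: mile 75.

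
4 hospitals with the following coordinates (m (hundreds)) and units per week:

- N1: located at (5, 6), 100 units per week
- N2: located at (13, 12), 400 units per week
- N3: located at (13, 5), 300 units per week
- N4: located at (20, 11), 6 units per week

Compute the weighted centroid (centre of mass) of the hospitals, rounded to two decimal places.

The minimiser of Σwᵢ‖p−pᵢ‖² is the weighted centroid p* = (Σwᵢpᵢ)/(Σwᵢ).
Σwᵢ = 806.
Σwᵢxᵢ = 100·5 + 400·13 + 300·13 + 6·20 = 9720.
Σwᵢyᵢ = 100·6 + 400·12 + 300·5 + 6·11 = 6966.
x* = 9720/806 = 12.06, y* = 6966/806 = 8.64.

(12.06, 8.64)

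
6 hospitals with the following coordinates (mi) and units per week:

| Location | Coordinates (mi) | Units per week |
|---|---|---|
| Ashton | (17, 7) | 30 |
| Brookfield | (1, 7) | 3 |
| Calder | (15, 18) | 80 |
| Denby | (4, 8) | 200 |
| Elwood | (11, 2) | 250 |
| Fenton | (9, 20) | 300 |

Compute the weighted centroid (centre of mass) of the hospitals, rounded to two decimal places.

The minimiser of Σwᵢ‖p−pᵢ‖² is the weighted centroid p* = (Σwᵢpᵢ)/(Σwᵢ).
Σwᵢ = 863.
Σwᵢxᵢ = 30·17 + 3·1 + 80·15 + 200·4 + 250·11 + 300·9 = 7963.
Σwᵢyᵢ = 30·7 + 3·7 + 80·18 + 200·8 + 250·2 + 300·20 = 9771.
x* = 7963/863 = 9.23, y* = 9771/863 = 11.32.

(9.23, 11.32)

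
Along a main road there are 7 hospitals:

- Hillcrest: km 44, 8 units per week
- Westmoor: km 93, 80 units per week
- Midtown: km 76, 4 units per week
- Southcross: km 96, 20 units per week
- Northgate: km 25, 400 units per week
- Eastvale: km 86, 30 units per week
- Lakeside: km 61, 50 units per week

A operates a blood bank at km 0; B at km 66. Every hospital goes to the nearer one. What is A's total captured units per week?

The indifferent point is the midpoint (0+66)/2 = 33; hospitals left of it (closer to A at 0) go to A, those right go to B.
  Northgate at 25 (w=400) → A
  Hillcrest at 44 (w=8) → B
  Lakeside at 61 (w=50) → B
  Midtown at 76 (w=4) → B
  Eastvale at 86 (w=30) → B
  Westmoor at 93 (w=80) → B
  Southcross at 96 (w=20) → B
A captures 400; B captures 192.

400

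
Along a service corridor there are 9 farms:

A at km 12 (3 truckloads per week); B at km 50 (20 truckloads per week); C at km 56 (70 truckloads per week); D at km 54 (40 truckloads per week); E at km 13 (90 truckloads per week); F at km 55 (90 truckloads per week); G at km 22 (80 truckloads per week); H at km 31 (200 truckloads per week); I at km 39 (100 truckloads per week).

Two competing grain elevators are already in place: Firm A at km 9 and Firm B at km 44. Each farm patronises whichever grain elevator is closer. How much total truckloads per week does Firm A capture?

173

The indifferent point is the midpoint (9+44)/2 = 26.5; farms left of it (closer to Firm A at 9) go to Firm A, those right go to Firm B.
  A at 12 (w=3) → Firm A
  E at 13 (w=90) → Firm A
  G at 22 (w=80) → Firm A
  H at 31 (w=200) → Firm B
  I at 39 (w=100) → Firm B
  B at 50 (w=20) → Firm B
  D at 54 (w=40) → Firm B
  F at 55 (w=90) → Firm B
  C at 56 (w=70) → Firm B
Firm A captures 173; Firm B captures 520.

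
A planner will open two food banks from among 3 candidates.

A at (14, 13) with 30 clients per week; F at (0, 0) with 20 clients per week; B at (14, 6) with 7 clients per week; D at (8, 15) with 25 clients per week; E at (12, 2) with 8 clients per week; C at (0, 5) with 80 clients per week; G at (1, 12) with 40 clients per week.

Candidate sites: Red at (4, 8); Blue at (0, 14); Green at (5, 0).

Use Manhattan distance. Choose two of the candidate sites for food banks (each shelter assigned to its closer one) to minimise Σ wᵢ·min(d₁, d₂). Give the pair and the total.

Evaluate every pair (each demand assigned to the nearer of the two):
  {Red, Blue}: total = 1791
  {Blue, Green}: total = 1792
  {Red, Green}: total = 1821
Best pair: {Red, Blue} with total 1791.

{Red, Blue}, total 1791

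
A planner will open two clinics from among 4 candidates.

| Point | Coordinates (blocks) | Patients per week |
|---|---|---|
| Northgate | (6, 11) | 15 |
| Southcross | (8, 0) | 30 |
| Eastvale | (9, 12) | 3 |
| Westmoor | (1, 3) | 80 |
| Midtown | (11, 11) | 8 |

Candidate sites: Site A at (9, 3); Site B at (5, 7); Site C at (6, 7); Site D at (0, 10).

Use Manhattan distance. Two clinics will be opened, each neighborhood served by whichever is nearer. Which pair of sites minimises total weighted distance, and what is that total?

{Site A, Site C}, total 916

Evaluate every pair (each demand assigned to the nearer of the two):
  {Site A, Site C}: total = 916
  {Site A, Site B}: total = 942
  {Site A, Site D}: total = 972
  {Site B, Site C}: total = 1066
  {Site C, Site D}: total = 1066
  {Site B, Site D}: total = 1122
Best pair: {Site A, Site C} with total 916.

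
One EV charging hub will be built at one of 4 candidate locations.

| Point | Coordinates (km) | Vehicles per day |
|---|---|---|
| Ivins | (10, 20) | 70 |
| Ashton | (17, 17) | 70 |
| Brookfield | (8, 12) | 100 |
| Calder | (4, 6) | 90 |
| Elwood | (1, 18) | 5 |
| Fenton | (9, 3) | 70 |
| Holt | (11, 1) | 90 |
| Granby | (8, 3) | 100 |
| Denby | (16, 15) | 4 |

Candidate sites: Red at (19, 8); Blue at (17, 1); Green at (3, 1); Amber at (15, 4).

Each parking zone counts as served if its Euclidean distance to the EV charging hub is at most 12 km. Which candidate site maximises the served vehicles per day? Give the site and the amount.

Coverage radius r = 12 km; a point is covered iff (Δx)²+(Δy)² ≤ 12² = 144.
  Red (19, 8): covers {Ashton, Brookfield, Fenton, Holt, Denby} → 334
  Blue (17, 1): covers {Fenton, Holt, Granby} → 260
  Green (3, 1): covers {Calder, Fenton, Holt, Granby} → 350
  Amber (15, 4): covers {Brookfield, Calder, Fenton, Holt, Granby, Denby} → 454
Maximum coverage at Amber: 454 vehicles per day.

Amber, covering 454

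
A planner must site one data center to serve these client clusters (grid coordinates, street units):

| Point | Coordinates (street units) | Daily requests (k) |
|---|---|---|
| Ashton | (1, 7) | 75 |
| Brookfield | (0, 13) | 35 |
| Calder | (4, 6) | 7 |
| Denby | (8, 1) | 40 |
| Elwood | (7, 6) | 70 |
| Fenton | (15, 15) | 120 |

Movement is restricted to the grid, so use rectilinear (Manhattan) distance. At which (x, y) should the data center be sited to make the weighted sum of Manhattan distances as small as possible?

Manhattan distance separates: Σwᵢ(|x−xᵢ|+|y−yᵢ|) = Σwᵢ|x−xᵢ| + Σwᵢ|y−yᵢ|, so x and y are optimised independently as 1-D weighted medians.
Total weight W = 347; half = 173.5.
x-coordinate, sorted with cumulative weight:
  x=0 (Brookfield, w=35) cum 35
  x=1 (Ashton, w=75) cum 110
  x=4 (Calder, w=7) cum 117
  x=7 (Elwood, w=70) cum 187  ← median
  x=8 (Denby, w=40) cum 227
  x=15 (Fenton, w=120) cum 347
⇒ x* = 7
y-coordinate, sorted with cumulative weight:
  y=1 (Denby, w=40) cum 40
  y=6 (Calder, w=7) cum 47
  y=6 (Elwood, w=70) cum 117
  y=7 (Ashton, w=75) cum 192  ← median
  y=13 (Brookfield, w=35) cum 227
  y=15 (Fenton, w=120) cum 347
⇒ y* = 7

(7, 7)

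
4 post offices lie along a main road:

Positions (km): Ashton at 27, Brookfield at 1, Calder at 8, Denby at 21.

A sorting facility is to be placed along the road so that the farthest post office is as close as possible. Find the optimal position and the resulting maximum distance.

location 14, max distance 13

The 1-center on a line is the midpoint of the two extreme points: leftmost at 1, rightmost at 27.
Optimal location = (1 + 27)/2 = 14; maximum distance = (27 − 1)/2 = 13.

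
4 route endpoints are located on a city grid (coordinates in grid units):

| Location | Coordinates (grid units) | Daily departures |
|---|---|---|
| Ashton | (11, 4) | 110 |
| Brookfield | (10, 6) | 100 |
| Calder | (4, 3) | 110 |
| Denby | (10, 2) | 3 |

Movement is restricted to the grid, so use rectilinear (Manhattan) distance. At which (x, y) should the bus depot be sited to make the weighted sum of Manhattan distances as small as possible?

(10, 4)

Manhattan distance separates: Σwᵢ(|x−xᵢ|+|y−yᵢ|) = Σwᵢ|x−xᵢ| + Σwᵢ|y−yᵢ|, so x and y are optimised independently as 1-D weighted medians.
Total weight W = 323; half = 161.5.
x-coordinate, sorted with cumulative weight:
  x=4 (Calder, w=110) cum 110
  x=10 (Brookfield, w=100) cum 210  ← median
  x=10 (Denby, w=3) cum 213
  x=11 (Ashton, w=110) cum 323
⇒ x* = 10
y-coordinate, sorted with cumulative weight:
  y=2 (Denby, w=3) cum 3
  y=3 (Calder, w=110) cum 113
  y=4 (Ashton, w=110) cum 223  ← median
  y=6 (Brookfield, w=100) cum 323
⇒ y* = 4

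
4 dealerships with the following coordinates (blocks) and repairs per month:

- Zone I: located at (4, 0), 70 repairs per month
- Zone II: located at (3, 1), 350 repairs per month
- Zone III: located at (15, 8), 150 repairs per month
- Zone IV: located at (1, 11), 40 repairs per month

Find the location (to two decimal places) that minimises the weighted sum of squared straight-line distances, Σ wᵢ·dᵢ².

The minimiser of Σwᵢ‖p−pᵢ‖² is the weighted centroid p* = (Σwᵢpᵢ)/(Σwᵢ).
Σwᵢ = 610.
Σwᵢxᵢ = 70·4 + 350·3 + 150·15 + 40·1 = 3620.
Σwᵢyᵢ = 70·0 + 350·1 + 150·8 + 40·11 = 1990.
x* = 3620/610 = 5.93, y* = 1990/610 = 3.26.

(5.93, 3.26)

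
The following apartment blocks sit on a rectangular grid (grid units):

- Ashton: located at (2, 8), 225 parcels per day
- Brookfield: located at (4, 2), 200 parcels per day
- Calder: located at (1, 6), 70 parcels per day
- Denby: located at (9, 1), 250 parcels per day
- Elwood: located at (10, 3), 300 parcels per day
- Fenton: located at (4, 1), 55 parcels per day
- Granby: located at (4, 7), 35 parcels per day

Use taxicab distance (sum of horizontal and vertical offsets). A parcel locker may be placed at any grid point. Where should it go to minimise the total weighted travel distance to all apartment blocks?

Manhattan distance separates: Σwᵢ(|x−xᵢ|+|y−yᵢ|) = Σwᵢ|x−xᵢ| + Σwᵢ|y−yᵢ|, so x and y are optimised independently as 1-D weighted medians.
Total weight W = 1135; half = 567.5.
x-coordinate, sorted with cumulative weight:
  x=1 (Calder, w=70) cum 70
  x=2 (Ashton, w=225) cum 295
  x=4 (Brookfield, w=200) cum 495
  x=4 (Fenton, w=55) cum 550
  x=4 (Granby, w=35) cum 585  ← median
  x=9 (Denby, w=250) cum 835
  x=10 (Elwood, w=300) cum 1135
⇒ x* = 4
y-coordinate, sorted with cumulative weight:
  y=1 (Denby, w=250) cum 250
  y=1 (Fenton, w=55) cum 305
  y=2 (Brookfield, w=200) cum 505
  y=3 (Elwood, w=300) cum 805  ← median
  y=6 (Calder, w=70) cum 875
  y=7 (Granby, w=35) cum 910
  y=8 (Ashton, w=225) cum 1135
⇒ y* = 3

(4, 3)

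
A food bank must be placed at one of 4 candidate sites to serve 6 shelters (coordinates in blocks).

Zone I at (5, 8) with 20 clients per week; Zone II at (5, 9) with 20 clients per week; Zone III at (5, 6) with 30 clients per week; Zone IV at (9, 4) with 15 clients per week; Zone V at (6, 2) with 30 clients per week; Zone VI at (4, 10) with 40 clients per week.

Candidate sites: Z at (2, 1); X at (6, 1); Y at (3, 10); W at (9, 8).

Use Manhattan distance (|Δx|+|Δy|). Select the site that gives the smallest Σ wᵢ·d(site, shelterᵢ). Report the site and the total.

Y, total 870 blocks

Total weighted distance at each candidate:
  Z (2, 1): total = 1400
  X (6, 1): total = 1080
  Y (3, 10): total = 870
  W (9, 8): total = 970
Minimum is at Y with total 870 blocks.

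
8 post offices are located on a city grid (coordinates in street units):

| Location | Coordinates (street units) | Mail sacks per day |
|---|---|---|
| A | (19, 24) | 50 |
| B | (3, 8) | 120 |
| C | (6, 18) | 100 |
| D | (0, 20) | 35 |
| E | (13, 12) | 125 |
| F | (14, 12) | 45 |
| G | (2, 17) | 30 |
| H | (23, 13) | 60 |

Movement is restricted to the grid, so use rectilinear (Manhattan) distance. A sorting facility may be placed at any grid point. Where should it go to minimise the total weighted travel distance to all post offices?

Manhattan distance separates: Σwᵢ(|x−xᵢ|+|y−yᵢ|) = Σwᵢ|x−xᵢ| + Σwᵢ|y−yᵢ|, so x and y are optimised independently as 1-D weighted medians.
Total weight W = 565; half = 282.5.
x-coordinate, sorted with cumulative weight:
  x=0 (D, w=35) cum 35
  x=2 (G, w=30) cum 65
  x=3 (B, w=120) cum 185
  x=6 (C, w=100) cum 285  ← median
  x=13 (E, w=125) cum 410
  x=14 (F, w=45) cum 455
  x=19 (A, w=50) cum 505
  x=23 (H, w=60) cum 565
⇒ x* = 6
y-coordinate, sorted with cumulative weight:
  y=8 (B, w=120) cum 120
  y=12 (E, w=125) cum 245
  y=12 (F, w=45) cum 290  ← median
  y=13 (H, w=60) cum 350
  y=17 (G, w=30) cum 380
  y=18 (C, w=100) cum 480
  y=20 (D, w=35) cum 515
  y=24 (A, w=50) cum 565
⇒ y* = 12

(6, 12)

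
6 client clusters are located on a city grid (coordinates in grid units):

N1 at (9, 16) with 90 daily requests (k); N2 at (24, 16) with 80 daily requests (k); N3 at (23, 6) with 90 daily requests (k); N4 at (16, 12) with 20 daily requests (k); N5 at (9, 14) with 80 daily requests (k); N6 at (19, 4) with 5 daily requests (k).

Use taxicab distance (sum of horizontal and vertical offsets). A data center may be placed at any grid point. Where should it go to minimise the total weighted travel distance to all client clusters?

(16, 14)

Manhattan distance separates: Σwᵢ(|x−xᵢ|+|y−yᵢ|) = Σwᵢ|x−xᵢ| + Σwᵢ|y−yᵢ|, so x and y are optimised independently as 1-D weighted medians.
Total weight W = 365; half = 182.5.
x-coordinate, sorted with cumulative weight:
  x=9 (N1, w=90) cum 90
  x=9 (N5, w=80) cum 170
  x=16 (N4, w=20) cum 190  ← median
  x=19 (N6, w=5) cum 195
  x=23 (N3, w=90) cum 285
  x=24 (N2, w=80) cum 365
⇒ x* = 16
y-coordinate, sorted with cumulative weight:
  y=4 (N6, w=5) cum 5
  y=6 (N3, w=90) cum 95
  y=12 (N4, w=20) cum 115
  y=14 (N5, w=80) cum 195  ← median
  y=16 (N1, w=90) cum 285
  y=16 (N2, w=80) cum 365
⇒ y* = 14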